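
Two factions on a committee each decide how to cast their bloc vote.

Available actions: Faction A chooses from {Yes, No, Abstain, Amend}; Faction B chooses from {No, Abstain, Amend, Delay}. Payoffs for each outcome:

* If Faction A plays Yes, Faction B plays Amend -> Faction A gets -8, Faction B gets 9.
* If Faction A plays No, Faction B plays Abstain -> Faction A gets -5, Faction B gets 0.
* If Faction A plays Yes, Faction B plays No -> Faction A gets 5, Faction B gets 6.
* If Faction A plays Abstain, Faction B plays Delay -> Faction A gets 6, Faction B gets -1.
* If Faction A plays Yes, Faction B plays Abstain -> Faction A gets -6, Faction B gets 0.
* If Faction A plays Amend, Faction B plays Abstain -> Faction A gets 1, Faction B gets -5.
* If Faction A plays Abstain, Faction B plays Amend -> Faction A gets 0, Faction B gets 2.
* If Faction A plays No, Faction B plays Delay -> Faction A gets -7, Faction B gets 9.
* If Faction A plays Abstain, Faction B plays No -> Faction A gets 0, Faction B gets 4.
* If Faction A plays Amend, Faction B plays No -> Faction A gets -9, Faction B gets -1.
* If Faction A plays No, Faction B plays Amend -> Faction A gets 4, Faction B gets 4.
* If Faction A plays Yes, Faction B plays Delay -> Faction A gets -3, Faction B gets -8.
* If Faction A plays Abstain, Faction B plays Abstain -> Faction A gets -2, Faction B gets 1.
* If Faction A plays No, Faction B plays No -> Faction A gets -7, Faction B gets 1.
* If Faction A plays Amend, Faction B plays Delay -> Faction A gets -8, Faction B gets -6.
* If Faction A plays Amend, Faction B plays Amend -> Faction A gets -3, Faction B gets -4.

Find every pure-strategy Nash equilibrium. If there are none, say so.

This game has no pure Nash equilibrium.

For each strategy profile, look for a profitable unilateral deviation.
(Yes, No): Faction B can switch to Amend (6 → 9). Not NE.
(Yes, Abstain): Faction A can switch to No (-6 → -5). Not NE.
(Yes, Amend): Faction A can switch to No (-8 → 4). Not NE.
(Yes, Delay): Faction A can switch to Abstain (-3 → 6). Not NE.
(No, No): Faction A can switch to Yes (-7 → 5). Not NE.
(No, Abstain): Faction A can switch to Abstain (-5 → -2). Not NE.
(No, Amend): Faction B can switch to Delay (4 → 9). Not NE.
(No, Delay): Faction A can switch to Yes (-7 → -3). Not NE.
(The remaining 8 profiles each have a profitable deviation by the same check.)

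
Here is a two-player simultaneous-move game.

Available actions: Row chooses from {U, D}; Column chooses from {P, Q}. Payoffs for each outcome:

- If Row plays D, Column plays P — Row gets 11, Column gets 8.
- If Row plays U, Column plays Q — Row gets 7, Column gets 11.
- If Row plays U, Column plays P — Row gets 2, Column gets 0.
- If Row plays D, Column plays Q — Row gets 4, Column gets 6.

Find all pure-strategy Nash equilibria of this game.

Pure-strategy Nash equilibria: (U, Q), (D, P)

Row against P: payoffs 2, 11 → best response D.
Row against Q: payoffs 7, 4 → best response U.
Column against U: payoffs 0, 11 → best response Q.
Column against D: payoffs 8, 6 → best response P.
Mutual best responses: (U, Q); (D, P).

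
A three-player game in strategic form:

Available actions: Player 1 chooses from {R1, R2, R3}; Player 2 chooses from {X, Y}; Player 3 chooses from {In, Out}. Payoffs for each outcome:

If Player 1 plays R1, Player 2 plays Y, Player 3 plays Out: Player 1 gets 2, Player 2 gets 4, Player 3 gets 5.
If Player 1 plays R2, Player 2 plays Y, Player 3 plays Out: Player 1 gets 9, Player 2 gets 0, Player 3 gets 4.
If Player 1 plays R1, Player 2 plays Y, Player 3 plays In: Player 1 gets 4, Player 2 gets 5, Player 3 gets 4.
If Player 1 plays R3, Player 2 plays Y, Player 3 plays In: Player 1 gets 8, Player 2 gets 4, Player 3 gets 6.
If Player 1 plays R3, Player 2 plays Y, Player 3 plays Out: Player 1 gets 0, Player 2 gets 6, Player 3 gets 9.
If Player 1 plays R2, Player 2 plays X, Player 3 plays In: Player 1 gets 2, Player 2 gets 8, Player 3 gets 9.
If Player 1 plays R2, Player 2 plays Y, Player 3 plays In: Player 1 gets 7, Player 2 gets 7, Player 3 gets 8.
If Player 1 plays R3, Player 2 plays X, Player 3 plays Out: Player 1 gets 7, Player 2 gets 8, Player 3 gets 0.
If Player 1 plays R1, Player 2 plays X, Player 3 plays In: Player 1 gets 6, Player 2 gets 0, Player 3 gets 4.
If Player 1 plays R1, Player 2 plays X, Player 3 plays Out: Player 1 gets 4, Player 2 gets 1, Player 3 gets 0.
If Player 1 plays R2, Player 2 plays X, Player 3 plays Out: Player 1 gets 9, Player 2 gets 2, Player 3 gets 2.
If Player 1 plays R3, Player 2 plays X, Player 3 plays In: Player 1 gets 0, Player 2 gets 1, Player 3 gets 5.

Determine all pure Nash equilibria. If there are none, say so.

There is no pure-strategy Nash equilibrium.

Player 1 against (X, In): payoffs 6, 2, 0 → best response R1.
Player 1 against (X, Out): payoffs 4, 9, 7 → best response R2.
Player 1 against (Y, In): payoffs 4, 7, 8 → best response R3.
Player 1 against (Y, Out): payoffs 2, 9, 0 → best response R2.
Player 2 against (R1, In): payoffs 0, 5 → best response Y.
Player 2 against (R1, Out): payoffs 1, 4 → best response Y.
Player 2 against (R2, In): payoffs 8, 7 → best response X.
Player 2 against (R2, Out): payoffs 2, 0 → best response X.
Player 2 against (R3, In): payoffs 1, 4 → best response Y.
Player 2 against (R3, Out): payoffs 8, 6 → best response X.
Player 3 against (R1, X): payoffs 4, 0 → best response In.
Player 3 against (R1, Y): payoffs 4, 5 → best response Out.
Player 3 against (R2, X): payoffs 9, 2 → best response In.
Player 3 against (R2, Y): payoffs 8, 4 → best response In.
Player 3 against (R3, X): payoffs 5, 0 → best response In.
Player 3 against (R3, Y): payoffs 6, 9 → best response Out.
No profile is a mutual best response for all players.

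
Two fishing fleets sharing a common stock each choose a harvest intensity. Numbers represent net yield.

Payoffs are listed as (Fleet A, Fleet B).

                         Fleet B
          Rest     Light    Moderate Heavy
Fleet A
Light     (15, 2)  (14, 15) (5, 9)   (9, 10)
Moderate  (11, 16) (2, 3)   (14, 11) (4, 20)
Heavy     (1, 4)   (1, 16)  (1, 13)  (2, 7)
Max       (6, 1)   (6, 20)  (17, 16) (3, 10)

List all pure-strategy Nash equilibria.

(Light, Rest): Fleet B can switch to Light (2 → 15). Not NE.
(Light, Light): Fleet A gets 14, best alternative 6; Fleet B gets 15, best alternative 10. No profitable deviation — NE.
(Light, Moderate): Fleet A can switch to Moderate (5 → 14). Not NE.
(Light, Heavy): Fleet B can switch to Light (10 → 15). Not NE.
(Moderate, Rest): Fleet A can switch to Light (11 → 15). Not NE.
(Moderate, Light): Fleet A can switch to Light (2 → 14). Not NE.
(Moderate, Moderate): Fleet A can switch to Max (14 → 17). Not NE.
(Moderate, Heavy): Fleet A can switch to Light (4 → 9). Not NE.
(Heavy, Rest): Fleet A can switch to Light (1 → 15). Not NE.
(The remaining 7 profiles each have a profitable deviation by the same check.)

Pure NE: (Light, Light)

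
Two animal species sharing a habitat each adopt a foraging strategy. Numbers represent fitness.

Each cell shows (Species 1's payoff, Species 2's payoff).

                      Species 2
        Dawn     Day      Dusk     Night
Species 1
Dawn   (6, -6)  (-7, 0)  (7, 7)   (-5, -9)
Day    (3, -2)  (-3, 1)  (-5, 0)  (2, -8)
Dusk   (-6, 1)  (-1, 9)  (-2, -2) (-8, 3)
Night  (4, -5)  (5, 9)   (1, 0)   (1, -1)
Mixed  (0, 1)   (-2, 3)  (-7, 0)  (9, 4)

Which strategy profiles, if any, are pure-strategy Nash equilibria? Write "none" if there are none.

For each strategy profile, look for a profitable unilateral deviation.
(Dawn, Dawn): Species 2 can switch to Day (-6 → 0). Not NE.
(Dawn, Day): Species 1 can switch to Day (-7 → -3). Not NE.
(Dawn, Dusk): Species 1 gets 7, best alternative 1; Species 2 gets 7, best alternative 0. No profitable deviation — NE.
(Dawn, Night): Species 1 can switch to Day (-5 → 2). Not NE.
(Day, Dawn): Species 1 can switch to Dawn (3 → 6). Not NE.
(Day, Day): Species 1 can switch to Dusk (-3 → -1). Not NE.
(Day, Dusk): Species 1 can switch to Dawn (-5 → 7). Not NE.
(Day, Night): Species 1 can switch to Mixed (2 → 9). Not NE.
(Dusk, Dawn): Species 1 can switch to Dawn (-6 → 6). Not NE.
(Dusk, Day): Species 1 can switch to Night (-1 → 5). Not NE.
(Dusk, Dusk): Species 1 can switch to Dawn (-2 → 7). Not NE.
(Night, Day): Species 1 gets 5, best alternative -1; Species 2 gets 9, best alternative 0. No profitable deviation — NE.
(Mixed, Night): Species 1 gets 9, best alternative 2; Species 2 gets 4, best alternative 3. No profitable deviation — NE.
(The remaining 7 profiles each have a profitable deviation by the same check.)

Pure-strategy Nash equilibria: (Dawn, Dusk); (Night, Day); (Mixed, Night)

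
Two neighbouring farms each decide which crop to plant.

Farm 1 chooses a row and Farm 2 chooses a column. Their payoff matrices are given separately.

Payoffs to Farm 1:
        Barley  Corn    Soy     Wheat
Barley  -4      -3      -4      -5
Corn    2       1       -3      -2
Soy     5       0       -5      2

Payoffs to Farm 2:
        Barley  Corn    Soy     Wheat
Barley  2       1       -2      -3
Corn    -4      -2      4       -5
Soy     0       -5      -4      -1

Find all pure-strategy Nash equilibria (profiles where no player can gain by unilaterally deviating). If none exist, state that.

The pure Nash equilibria are (Corn, Soy), (Soy, Barley).

For each player, find the best response to each opponent profile; mutual best responses are the pure NE.
Farm 1 against Barley: payoffs -4, 2, 5 → best response Soy.
Farm 1 against Corn: payoffs -3, 1, 0 → best response Corn.
Farm 1 against Soy: payoffs -4, -3, -5 → best response Corn.
Farm 1 against Wheat: payoffs -5, -2, 2 → best response Soy.
Farm 2 against Barley: payoffs 2, 1, -2, -3 → best response Barley.
Farm 2 against Corn: payoffs -4, -2, 4, -5 → best response Soy.
Farm 2 against Soy: payoffs 0, -5, -4, -1 → best response Barley.
Mutual best responses: (Corn, Soy); (Soy, Barley).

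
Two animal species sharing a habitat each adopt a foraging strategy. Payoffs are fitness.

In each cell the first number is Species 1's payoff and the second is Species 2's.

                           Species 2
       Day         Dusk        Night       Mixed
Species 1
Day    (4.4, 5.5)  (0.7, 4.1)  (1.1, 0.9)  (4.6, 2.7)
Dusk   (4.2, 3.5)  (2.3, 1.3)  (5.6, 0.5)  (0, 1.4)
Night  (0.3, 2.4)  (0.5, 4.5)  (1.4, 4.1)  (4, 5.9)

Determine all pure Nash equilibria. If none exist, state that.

The unique pure-strategy Nash equilibrium is (Day, Day).

(Day, Day): Species 1 gets 4.4, best alternative 4.2; Species 2 gets 5.5, best alternative 4.1. No profitable deviation — NE.
(Day, Dusk): Species 1 can switch to Dusk (0.7 → 2.3). Not NE.
(Day, Night): Species 1 can switch to Dusk (1.1 → 5.6). Not NE.
(Day, Mixed): Species 2 can switch to Day (2.7 → 5.5). Not NE.
(Dusk, Day): Species 1 can switch to Day (4.2 → 4.4). Not NE.
(Dusk, Dusk): Species 2 can switch to Day (1.3 → 3.5). Not NE.
(Dusk, Night): Species 2 can switch to Day (0.5 → 3.5). Not NE.
(Dusk, Mixed): Species 1 can switch to Day (0 → 4.6). Not NE.
(Night, Day): Species 1 can switch to Day (0.3 → 4.4). Not NE.
(Night, Dusk): Species 1 can switch to Day (0.5 → 0.7). Not NE.
(Night, Night): Species 1 can switch to Dusk (1.4 → 5.6). Not NE.
(Night, Mixed): Species 1 can switch to Day (4 → 4.6). Not NE.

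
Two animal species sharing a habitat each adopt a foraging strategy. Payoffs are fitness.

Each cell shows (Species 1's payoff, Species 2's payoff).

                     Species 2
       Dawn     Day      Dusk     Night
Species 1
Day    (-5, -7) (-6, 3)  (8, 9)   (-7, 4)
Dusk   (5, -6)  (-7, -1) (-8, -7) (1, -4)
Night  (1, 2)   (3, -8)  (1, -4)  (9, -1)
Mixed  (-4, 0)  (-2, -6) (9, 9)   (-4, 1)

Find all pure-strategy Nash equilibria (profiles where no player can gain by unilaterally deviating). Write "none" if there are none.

Species 1 against Dawn: payoffs -5, 5, 1, -4 → best response Dusk.
Species 1 against Day: payoffs -6, -7, 3, -2 → best response Night.
Species 1 against Dusk: payoffs 8, -8, 1, 9 → best response Mixed.
Species 1 against Night: payoffs -7, 1, 9, -4 → best response Night.
Species 2 against Day: payoffs -7, 3, 9, 4 → best response Dusk.
Species 2 against Dusk: payoffs -6, -1, -7, -4 → best response Day.
Species 2 against Night: payoffs 2, -8, -4, -1 → best response Dawn.
Species 2 against Mixed: payoffs 0, -6, 9, 1 → best response Dusk.
Mutual best responses: (Mixed, Dusk).

(Mixed, Dusk)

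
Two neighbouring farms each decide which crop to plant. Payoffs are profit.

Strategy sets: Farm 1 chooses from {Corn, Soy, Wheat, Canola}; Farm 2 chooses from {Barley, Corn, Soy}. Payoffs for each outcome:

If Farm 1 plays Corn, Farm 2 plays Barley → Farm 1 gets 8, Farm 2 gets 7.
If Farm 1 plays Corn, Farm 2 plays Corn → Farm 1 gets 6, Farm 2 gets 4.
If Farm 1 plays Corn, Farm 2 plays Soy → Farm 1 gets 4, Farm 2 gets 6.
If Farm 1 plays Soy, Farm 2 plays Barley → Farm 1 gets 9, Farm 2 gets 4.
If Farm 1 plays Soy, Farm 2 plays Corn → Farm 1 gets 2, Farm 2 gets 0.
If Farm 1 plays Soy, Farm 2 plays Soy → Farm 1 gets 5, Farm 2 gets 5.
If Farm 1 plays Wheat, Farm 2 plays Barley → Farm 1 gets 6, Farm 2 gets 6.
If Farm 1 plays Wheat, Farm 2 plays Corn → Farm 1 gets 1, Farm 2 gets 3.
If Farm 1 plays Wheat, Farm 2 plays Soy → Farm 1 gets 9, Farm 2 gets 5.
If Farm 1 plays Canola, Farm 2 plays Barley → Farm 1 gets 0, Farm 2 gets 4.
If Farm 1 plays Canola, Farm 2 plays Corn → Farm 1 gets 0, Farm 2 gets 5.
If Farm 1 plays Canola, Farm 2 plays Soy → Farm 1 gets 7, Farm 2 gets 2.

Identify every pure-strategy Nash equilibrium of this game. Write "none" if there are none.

none

For each strategy profile, look for a profitable unilateral deviation.
(Corn, Barley): Farm 1 can switch to Soy (8 → 9). Not NE.
(Corn, Corn): Farm 2 can switch to Barley (4 → 7). Not NE.
(Corn, Soy): Farm 1 can switch to Soy (4 → 5). Not NE.
(Soy, Barley): Farm 2 can switch to Soy (4 → 5). Not NE.
(Soy, Corn): Farm 1 can switch to Corn (2 → 6). Not NE.
(Soy, Soy): Farm 1 can switch to Wheat (5 → 9). Not NE.
(The remaining 6 profiles each have a profitable deviation by the same check.)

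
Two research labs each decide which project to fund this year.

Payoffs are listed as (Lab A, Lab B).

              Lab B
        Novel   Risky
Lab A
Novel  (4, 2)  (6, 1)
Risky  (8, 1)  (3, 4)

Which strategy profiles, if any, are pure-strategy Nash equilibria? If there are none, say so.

none

Lab A against Novel: payoffs 4, 8 → best response Risky.
Lab A against Risky: payoffs 6, 3 → best response Novel.
Lab B against Novel: payoffs 2, 1 → best response Novel.
Lab B against Risky: payoffs 1, 4 → best response Risky.
No profile is a mutual best response for all players.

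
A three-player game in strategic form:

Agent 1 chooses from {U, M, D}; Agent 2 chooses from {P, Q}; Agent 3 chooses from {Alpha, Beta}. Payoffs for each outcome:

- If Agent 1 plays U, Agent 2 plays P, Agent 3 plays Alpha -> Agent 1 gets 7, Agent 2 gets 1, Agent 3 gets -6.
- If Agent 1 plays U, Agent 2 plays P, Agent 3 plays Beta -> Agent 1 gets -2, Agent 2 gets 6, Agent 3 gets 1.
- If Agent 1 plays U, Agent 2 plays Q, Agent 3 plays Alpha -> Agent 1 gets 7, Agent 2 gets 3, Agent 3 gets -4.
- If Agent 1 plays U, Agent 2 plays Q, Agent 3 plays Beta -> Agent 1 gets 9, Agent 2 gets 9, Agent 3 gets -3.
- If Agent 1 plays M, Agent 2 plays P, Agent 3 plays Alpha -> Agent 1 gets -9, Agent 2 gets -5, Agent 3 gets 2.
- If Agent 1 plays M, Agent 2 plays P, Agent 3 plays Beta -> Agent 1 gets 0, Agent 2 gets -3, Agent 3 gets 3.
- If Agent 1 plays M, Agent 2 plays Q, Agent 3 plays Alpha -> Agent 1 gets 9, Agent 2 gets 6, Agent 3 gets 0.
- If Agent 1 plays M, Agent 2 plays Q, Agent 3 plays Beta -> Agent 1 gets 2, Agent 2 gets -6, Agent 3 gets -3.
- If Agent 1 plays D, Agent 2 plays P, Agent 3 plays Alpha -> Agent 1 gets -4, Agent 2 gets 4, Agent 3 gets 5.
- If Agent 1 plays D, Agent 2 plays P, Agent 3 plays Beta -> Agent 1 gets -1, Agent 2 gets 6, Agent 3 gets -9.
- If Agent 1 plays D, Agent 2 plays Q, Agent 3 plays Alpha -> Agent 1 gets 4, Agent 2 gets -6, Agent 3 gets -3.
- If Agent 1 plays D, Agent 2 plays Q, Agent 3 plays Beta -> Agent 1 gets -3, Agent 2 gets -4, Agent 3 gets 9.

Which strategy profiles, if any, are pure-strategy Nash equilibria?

Pure-strategy Nash equilibria: (U, Q, Beta), (M, P, Beta), (M, Q, Alpha)

(U, P, Alpha): Agent 2 can switch to Q (1 → 3). Not NE.
(U, P, Beta): Agent 1 can switch to M (-2 → 0). Not NE.
(U, Q, Alpha): Agent 1 can switch to M (7 → 9). Not NE.
(U, Q, Beta): Agent 1 gets 9, best alternative 2; Agent 2 gets 9, best alternative 6; Agent 3 gets -3, best alternative -4. No profitable deviation — NE.
(M, P, Alpha): Agent 1 can switch to U (-9 → 7). Not NE.
(M, P, Beta): Agent 1 gets 0, best alternative -1; Agent 2 gets -3, best alternative -6; Agent 3 gets 3, best alternative 2. No profitable deviation — NE.
(M, Q, Alpha): Agent 1 gets 9, best alternative 7; Agent 2 gets 6, best alternative -5; Agent 3 gets 0, best alternative -3. No profitable deviation — NE.
(M, Q, Beta): Agent 1 can switch to U (2 → 9). Not NE.
(D, P, Alpha): Agent 1 can switch to U (-4 → 7). Not NE.
(D, P, Beta): Agent 1 can switch to M (-1 → 0). Not NE.
(D, Q, Alpha): Agent 1 can switch to U (4 → 7). Not NE.
(D, Q, Beta): Agent 1 can switch to U (-3 → 9). Not NE.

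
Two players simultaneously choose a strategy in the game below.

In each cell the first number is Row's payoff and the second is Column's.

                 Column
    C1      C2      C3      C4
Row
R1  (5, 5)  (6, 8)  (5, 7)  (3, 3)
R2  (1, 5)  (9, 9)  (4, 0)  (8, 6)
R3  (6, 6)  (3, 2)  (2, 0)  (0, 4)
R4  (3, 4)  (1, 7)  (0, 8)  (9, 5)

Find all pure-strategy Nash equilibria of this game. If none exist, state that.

Pure-strategy Nash equilibria: (R2, C2) and (R3, C1)

For each strategy profile, look for a profitable unilateral deviation.
(R1, C1): Row can switch to R3 (5 → 6). Not NE.
(R1, C2): Row can switch to R2 (6 → 9). Not NE.
(R1, C3): Column can switch to C2 (7 → 8). Not NE.
(R1, C4): Row can switch to R2 (3 → 8). Not NE.
(R2, C1): Row can switch to R1 (1 → 5). Not NE.
(R2, C2): Row gets 9, best alternative 6; Column gets 9, best alternative 6. No profitable deviation — NE.
(R2, C3): Row can switch to R1 (4 → 5). Not NE.
(R2, C4): Row can switch to R4 (8 → 9). Not NE.
(R3, C1): Row gets 6, best alternative 5; Column gets 6, best alternative 4. No profitable deviation — NE.
(R3, C2): Row can switch to R1 (3 → 6). Not NE.
(R3, C3): Row can switch to R1 (2 → 5). Not NE.
(R3, C4): Row can switch to R1 (0 → 3). Not NE.
(The remaining 4 profiles each have a profitable deviation by the same check.)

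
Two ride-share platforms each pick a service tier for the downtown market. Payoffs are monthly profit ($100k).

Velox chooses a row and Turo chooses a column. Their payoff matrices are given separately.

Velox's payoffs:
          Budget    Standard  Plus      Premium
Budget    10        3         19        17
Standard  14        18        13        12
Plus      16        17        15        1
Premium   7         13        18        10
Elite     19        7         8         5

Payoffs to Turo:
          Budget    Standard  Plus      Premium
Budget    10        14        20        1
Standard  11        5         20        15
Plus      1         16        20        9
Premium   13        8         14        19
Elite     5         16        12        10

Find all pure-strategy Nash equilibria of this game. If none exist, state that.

Pure NE: (Budget, Plus)

(Budget, Budget): Velox can switch to Standard (10 → 14). Not NE.
(Budget, Standard): Velox can switch to Standard (3 → 18). Not NE.
(Budget, Plus): Velox gets 19, best alternative 18; Turo gets 20, best alternative 14. No profitable deviation — NE.
(Budget, Premium): Turo can switch to Budget (1 → 10). Not NE.
(Standard, Budget): Velox can switch to Plus (14 → 16). Not NE.
(Standard, Standard): Turo can switch to Budget (5 → 11). Not NE.
(Standard, Plus): Velox can switch to Budget (13 → 19). Not NE.
(Standard, Premium): Velox can switch to Budget (12 → 17). Not NE.
(Plus, Budget): Velox can switch to Elite (16 → 19). Not NE.
(The remaining 11 profiles each have a profitable deviation by the same check.)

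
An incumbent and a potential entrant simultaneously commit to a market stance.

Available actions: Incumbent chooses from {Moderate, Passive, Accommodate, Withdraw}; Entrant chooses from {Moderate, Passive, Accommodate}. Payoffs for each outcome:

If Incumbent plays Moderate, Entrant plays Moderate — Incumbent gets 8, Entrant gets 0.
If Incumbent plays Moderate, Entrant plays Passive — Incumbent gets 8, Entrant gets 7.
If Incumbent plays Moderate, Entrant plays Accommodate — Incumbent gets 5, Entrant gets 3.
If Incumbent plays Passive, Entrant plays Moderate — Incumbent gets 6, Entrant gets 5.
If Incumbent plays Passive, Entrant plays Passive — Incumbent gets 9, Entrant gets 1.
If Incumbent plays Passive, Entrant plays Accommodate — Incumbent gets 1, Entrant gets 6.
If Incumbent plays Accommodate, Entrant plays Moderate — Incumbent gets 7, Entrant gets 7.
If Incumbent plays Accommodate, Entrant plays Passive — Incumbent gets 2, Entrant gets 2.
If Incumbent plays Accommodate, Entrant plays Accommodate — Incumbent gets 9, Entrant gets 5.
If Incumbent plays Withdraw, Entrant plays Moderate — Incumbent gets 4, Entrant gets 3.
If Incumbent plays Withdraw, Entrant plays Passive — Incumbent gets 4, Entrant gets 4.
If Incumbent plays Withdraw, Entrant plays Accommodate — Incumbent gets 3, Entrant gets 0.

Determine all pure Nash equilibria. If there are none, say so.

(Moderate, Moderate): Entrant can switch to Passive (0 → 7). Not NE.
(Moderate, Passive): Incumbent can switch to Passive (8 → 9). Not NE.
(Moderate, Accommodate): Incumbent can switch to Accommodate (5 → 9). Not NE.
(Passive, Moderate): Incumbent can switch to Moderate (6 → 8). Not NE.
(Passive, Passive): Entrant can switch to Moderate (1 → 5). Not NE.
(Passive, Accommodate): Incumbent can switch to Moderate (1 → 5). Not NE.
(The remaining 6 profiles each have a profitable deviation by the same check.)

This game has no pure Nash equilibrium.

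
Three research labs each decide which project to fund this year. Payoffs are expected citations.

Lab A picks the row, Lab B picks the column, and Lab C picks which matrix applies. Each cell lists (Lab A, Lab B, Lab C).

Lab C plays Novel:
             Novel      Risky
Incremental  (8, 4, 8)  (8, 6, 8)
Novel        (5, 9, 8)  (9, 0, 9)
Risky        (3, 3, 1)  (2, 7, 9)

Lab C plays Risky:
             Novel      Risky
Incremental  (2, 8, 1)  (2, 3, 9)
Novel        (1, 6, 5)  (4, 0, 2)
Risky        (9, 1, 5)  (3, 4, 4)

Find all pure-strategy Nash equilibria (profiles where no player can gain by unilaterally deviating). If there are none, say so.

For each strategy profile, look for a profitable unilateral deviation.
(Incremental, Novel, Novel): Lab B can switch to Risky (4 → 6). Not NE.
(Incremental, Novel, Risky): Lab A can switch to Risky (2 → 9). Not NE.
(Incremental, Risky, Novel): Lab A can switch to Novel (8 → 9). Not NE.
(Incremental, Risky, Risky): Lab A can switch to Novel (2 → 4). Not NE.
(Novel, Novel, Novel): Lab A can switch to Incremental (5 → 8). Not NE.
(Novel, Novel, Risky): Lab A can switch to Incremental (1 → 2). Not NE.
(Novel, Risky, Novel): Lab B can switch to Novel (0 → 9). Not NE.
(Novel, Risky, Risky): Lab B can switch to Novel (0 → 6). Not NE.
(The remaining 4 profiles each have a profitable deviation by the same check.)

There is no pure-strategy Nash equilibrium.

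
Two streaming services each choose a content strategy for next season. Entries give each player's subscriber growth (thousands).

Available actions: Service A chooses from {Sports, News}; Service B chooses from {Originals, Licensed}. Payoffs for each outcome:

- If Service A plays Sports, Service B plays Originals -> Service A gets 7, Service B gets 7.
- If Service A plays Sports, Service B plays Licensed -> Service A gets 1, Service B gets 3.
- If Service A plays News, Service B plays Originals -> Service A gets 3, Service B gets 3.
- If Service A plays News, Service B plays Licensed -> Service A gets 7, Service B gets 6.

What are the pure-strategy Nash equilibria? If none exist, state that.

For each player, find the best response to each opponent profile; mutual best responses are the pure NE.
Service A against Originals: payoffs 7, 3 → best response Sports.
Service A against Licensed: payoffs 1, 7 → best response News.
Service B against Sports: payoffs 7, 3 → best response Originals.
Service B against News: payoffs 3, 6 → best response Licensed.
Mutual best responses: (Sports, Originals); (News, Licensed).

The pure Nash equilibria are (Sports, Originals); (News, Licensed).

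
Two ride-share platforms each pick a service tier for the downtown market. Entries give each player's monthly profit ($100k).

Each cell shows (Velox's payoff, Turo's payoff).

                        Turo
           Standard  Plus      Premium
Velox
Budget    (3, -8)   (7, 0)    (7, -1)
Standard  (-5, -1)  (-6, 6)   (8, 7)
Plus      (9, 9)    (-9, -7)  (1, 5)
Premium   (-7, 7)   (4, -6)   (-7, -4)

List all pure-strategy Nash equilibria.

Velox against Standard: payoffs 3, -5, 9, -7 → best response Plus.
Velox against Plus: payoffs 7, -6, -9, 4 → best response Budget.
Velox against Premium: payoffs 7, 8, 1, -7 → best response Standard.
Turo against Budget: payoffs -8, 0, -1 → best response Plus.
Turo against Standard: payoffs -1, 6, 7 → best response Premium.
Turo against Plus: payoffs 9, -7, 5 → best response Standard.
Turo against Premium: payoffs 7, -6, -4 → best response Standard.
Mutual best responses: (Budget, Plus); (Standard, Premium); (Plus, Standard).

(Budget, Plus); (Standard, Premium); (Plus, Standard)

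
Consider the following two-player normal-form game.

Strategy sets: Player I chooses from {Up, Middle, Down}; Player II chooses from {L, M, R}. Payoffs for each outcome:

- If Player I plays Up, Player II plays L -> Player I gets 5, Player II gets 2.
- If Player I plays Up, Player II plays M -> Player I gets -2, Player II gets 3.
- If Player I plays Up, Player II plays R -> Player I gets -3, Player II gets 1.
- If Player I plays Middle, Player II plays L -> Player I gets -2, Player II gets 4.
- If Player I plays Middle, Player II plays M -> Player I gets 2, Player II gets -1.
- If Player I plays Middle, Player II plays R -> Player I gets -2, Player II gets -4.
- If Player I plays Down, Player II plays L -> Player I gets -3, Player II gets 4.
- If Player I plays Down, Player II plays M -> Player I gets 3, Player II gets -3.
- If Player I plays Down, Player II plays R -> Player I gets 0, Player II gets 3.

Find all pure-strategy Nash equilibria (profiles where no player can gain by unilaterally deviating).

No pure-strategy Nash equilibrium.

Player I against L: payoffs 5, -2, -3 → best response Up.
Player I against M: payoffs -2, 2, 3 → best response Down.
Player I against R: payoffs -3, -2, 0 → best response Down.
Player II against Up: payoffs 2, 3, 1 → best response M.
Player II against Middle: payoffs 4, -1, -4 → best response L.
Player II against Down: payoffs 4, -3, 3 → best response L.
No profile is a mutual best response for all players.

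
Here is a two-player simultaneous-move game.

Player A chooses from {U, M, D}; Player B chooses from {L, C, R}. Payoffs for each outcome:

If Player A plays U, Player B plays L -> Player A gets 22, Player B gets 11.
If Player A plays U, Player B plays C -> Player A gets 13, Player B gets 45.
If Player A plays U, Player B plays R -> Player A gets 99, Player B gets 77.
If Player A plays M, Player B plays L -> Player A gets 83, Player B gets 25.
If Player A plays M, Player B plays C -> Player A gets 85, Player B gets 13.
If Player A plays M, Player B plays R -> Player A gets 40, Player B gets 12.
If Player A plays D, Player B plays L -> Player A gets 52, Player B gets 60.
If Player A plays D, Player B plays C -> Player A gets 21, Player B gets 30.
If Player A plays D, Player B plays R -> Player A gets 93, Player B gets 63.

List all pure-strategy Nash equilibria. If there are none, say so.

Player A against L: payoffs 22, 83, 52 → best response M.
Player A against C: payoffs 13, 85, 21 → best response M.
Player A against R: payoffs 99, 40, 93 → best response U.
Player B against U: payoffs 11, 45, 77 → best response R.
Player B against M: payoffs 25, 13, 12 → best response L.
Player B against D: payoffs 60, 30, 63 → best response R.
Mutual best responses: (U, R); (M, L).

Pure-strategy Nash equilibria: (U, R), (M, L)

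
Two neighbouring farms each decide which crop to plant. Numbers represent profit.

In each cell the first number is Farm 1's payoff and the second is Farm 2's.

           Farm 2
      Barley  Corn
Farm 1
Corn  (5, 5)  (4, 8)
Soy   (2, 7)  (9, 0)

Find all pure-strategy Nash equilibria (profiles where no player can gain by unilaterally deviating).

Mark each player's best response to every combination of opponents' strategies; a profile where every player is best-responding is a pure Nash equilibrium.
Farm 1 against Barley: payoffs 5, 2 → best response Corn.
Farm 1 against Corn: payoffs 4, 9 → best response Soy.
Farm 2 against Corn: payoffs 5, 8 → best response Corn.
Farm 2 against Soy: payoffs 7, 0 → best response Barley.
No profile is a mutual best response for all players.

none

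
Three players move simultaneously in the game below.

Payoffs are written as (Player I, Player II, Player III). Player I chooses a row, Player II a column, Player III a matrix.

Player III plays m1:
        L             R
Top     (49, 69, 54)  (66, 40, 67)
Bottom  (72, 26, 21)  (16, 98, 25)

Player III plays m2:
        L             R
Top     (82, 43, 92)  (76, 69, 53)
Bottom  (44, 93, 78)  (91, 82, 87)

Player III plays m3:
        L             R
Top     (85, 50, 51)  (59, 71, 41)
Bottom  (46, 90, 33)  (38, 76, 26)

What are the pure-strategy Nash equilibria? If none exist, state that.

This game has no pure Nash equilibrium.

Check each profile: it is a Nash equilibrium iff no player can strictly gain by switching unilaterally.
(Top, L, m1): Player I can switch to Bottom (49 → 72). Not NE.
(Top, L, m2): Player II can switch to R (43 → 69). Not NE.
(Top, L, m3): Player II can switch to R (50 → 71). Not NE.
(Top, R, m1): Player II can switch to L (40 → 69). Not NE.
(Top, R, m2): Player I can switch to Bottom (76 → 91). Not NE.
(Top, R, m3): Player III can switch to m1 (41 → 67). Not NE.
(The remaining 6 profiles each have a profitable deviation by the same check.)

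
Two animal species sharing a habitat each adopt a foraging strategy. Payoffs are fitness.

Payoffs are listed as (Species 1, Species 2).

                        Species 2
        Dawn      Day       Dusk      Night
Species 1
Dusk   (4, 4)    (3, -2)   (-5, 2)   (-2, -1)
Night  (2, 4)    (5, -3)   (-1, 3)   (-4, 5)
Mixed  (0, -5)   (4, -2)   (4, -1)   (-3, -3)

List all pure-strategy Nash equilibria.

Species 1 against Dawn: payoffs 4, 2, 0 → best response Dusk.
Species 1 against Day: payoffs 3, 5, 4 → best response Night.
Species 1 against Dusk: payoffs -5, -1, 4 → best response Mixed.
Species 1 against Night: payoffs -2, -4, -3 → best response Dusk.
Species 2 against Dusk: payoffs 4, -2, 2, -1 → best response Dawn.
Species 2 against Night: payoffs 4, -3, 3, 5 → best response Night.
Species 2 against Mixed: payoffs -5, -2, -1, -3 → best response Dusk.
Mutual best responses: (Dusk, Dawn); (Mixed, Dusk).

Pure-strategy Nash equilibria: (Dusk, Dawn) and (Mixed, Dusk)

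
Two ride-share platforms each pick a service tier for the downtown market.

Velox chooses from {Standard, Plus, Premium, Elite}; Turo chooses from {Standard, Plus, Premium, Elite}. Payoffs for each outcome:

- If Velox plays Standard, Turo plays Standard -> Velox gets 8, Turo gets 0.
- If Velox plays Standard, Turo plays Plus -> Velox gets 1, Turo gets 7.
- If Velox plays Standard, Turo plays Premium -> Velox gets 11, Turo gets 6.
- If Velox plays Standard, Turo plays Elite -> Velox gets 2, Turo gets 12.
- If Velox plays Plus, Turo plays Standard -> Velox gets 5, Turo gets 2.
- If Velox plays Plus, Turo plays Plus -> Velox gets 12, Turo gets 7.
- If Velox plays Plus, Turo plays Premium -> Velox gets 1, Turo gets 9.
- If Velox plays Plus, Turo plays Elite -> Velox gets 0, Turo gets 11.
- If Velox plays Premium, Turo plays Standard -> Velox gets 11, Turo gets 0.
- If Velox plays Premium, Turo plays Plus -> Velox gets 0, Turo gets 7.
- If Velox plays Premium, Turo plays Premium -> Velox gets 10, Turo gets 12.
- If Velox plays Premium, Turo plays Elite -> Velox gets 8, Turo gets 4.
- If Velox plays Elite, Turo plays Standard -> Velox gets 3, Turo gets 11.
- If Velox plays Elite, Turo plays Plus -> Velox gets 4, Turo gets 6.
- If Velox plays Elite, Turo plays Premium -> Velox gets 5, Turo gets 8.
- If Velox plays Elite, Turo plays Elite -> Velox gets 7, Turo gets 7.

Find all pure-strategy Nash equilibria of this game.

No pure-strategy Nash equilibrium.

Velox against Standard: payoffs 8, 5, 11, 3 → best response Premium.
Velox against Plus: payoffs 1, 12, 0, 4 → best response Plus.
Velox against Premium: payoffs 11, 1, 10, 5 → best response Standard.
Velox against Elite: payoffs 2, 0, 8, 7 → best response Premium.
Turo against Standard: payoffs 0, 7, 6, 12 → best response Elite.
Turo against Plus: payoffs 2, 7, 9, 11 → best response Elite.
Turo against Premium: payoffs 0, 7, 12, 4 → best response Premium.
Turo against Elite: payoffs 11, 6, 8, 7 → best response Standard.
No profile is a mutual best response for all players.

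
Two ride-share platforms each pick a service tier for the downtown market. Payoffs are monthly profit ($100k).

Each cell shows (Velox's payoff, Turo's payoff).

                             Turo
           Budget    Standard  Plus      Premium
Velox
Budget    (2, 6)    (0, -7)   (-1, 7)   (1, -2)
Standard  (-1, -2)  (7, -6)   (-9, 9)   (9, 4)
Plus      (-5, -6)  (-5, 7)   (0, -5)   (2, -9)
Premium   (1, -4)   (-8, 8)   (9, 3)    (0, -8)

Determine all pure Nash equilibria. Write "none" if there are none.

(Budget, Budget): Turo can switch to Plus (6 → 7). Not NE.
(Budget, Standard): Velox can switch to Standard (0 → 7). Not NE.
(Budget, Plus): Velox can switch to Plus (-1 → 0). Not NE.
(Budget, Premium): Velox can switch to Standard (1 → 9). Not NE.
(Standard, Budget): Velox can switch to Budget (-1 → 2). Not NE.
(Standard, Standard): Turo can switch to Budget (-6 → -2). Not NE.
(The remaining 10 profiles each have a profitable deviation by the same check.)

This game has no pure Nash equilibrium.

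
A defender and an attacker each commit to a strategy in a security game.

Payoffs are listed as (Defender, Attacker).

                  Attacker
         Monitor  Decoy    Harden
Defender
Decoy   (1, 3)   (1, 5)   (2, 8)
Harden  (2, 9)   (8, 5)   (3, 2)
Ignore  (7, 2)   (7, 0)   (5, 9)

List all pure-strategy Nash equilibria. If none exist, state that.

(Ignore, Harden)

Defender against Monitor: payoffs 1, 2, 7 → best response Ignore.
Defender against Decoy: payoffs 1, 8, 7 → best response Harden.
Defender against Harden: payoffs 2, 3, 5 → best response Ignore.
Attacker against Decoy: payoffs 3, 5, 8 → best response Harden.
Attacker against Harden: payoffs 9, 5, 2 → best response Monitor.
Attacker against Ignore: payoffs 2, 0, 9 → best response Harden.
Mutual best responses: (Ignore, Harden).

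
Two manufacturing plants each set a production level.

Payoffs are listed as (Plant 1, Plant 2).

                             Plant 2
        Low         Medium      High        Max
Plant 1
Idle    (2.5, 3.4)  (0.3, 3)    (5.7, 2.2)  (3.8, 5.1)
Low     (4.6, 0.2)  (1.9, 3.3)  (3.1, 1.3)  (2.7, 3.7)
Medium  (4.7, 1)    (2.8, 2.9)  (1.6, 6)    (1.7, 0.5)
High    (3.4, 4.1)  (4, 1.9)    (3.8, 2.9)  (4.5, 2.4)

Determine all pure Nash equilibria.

This game has no pure Nash equilibrium.

Plant 1 against Low: payoffs 2.5, 4.6, 4.7, 3.4 → best response Medium.
Plant 1 against Medium: payoffs 0.3, 1.9, 2.8, 4 → best response High.
Plant 1 against High: payoffs 5.7, 3.1, 1.6, 3.8 → best response Idle.
Plant 1 against Max: payoffs 3.8, 2.7, 1.7, 4.5 → best response High.
Plant 2 against Idle: payoffs 3.4, 3, 2.2, 5.1 → best response Max.
Plant 2 against Low: payoffs 0.2, 3.3, 1.3, 3.7 → best response Max.
Plant 2 against Medium: payoffs 1, 2.9, 6, 0.5 → best response High.
Plant 2 against High: payoffs 4.1, 1.9, 2.9, 2.4 → best response Low.
No profile is a mutual best response for all players.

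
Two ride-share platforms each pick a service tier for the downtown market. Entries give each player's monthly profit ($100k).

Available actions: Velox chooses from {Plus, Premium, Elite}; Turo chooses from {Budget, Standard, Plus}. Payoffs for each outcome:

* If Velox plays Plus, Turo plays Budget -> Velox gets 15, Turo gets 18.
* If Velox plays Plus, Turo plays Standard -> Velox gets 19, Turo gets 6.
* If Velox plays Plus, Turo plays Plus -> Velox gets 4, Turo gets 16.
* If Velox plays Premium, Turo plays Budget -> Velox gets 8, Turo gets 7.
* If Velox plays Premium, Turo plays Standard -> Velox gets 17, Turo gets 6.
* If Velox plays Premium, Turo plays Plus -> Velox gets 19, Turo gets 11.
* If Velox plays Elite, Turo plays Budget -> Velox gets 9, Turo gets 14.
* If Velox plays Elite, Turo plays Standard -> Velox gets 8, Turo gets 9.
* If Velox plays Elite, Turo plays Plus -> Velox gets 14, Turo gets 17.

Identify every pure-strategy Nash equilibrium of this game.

The pure Nash equilibria are (Plus, Budget); (Premium, Plus).

Mark each player's best response to every combination of opponents' strategies; a profile where every player is best-responding is a pure Nash equilibrium.
Velox against Budget: payoffs 15, 8, 9 → best response Plus.
Velox against Standard: payoffs 19, 17, 8 → best response Plus.
Velox against Plus: payoffs 4, 19, 14 → best response Premium.
Turo against Plus: payoffs 18, 6, 16 → best response Budget.
Turo against Premium: payoffs 7, 6, 11 → best response Plus.
Turo against Elite: payoffs 14, 9, 17 → best response Plus.
Mutual best responses: (Plus, Budget); (Premium, Plus).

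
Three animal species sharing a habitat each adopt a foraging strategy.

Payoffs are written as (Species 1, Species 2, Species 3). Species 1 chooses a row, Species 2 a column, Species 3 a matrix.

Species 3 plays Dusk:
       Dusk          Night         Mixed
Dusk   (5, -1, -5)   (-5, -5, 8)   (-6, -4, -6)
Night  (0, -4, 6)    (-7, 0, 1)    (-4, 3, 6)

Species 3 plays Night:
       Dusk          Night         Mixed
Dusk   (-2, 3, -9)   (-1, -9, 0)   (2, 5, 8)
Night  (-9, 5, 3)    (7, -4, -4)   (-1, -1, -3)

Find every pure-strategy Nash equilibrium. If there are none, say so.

Pure-strategy Nash equilibria: (Dusk, Dusk, Dusk) and (Dusk, Mixed, Night) and (Night, Mixed, Dusk)

(Dusk, Dusk, Dusk): Species 1 gets 5, best alternative 0; Species 2 gets -1, best alternative -4; Species 3 gets -5, best alternative -9. No profitable deviation — NE.
(Dusk, Dusk, Night): Species 2 can switch to Mixed (3 → 5). Not NE.
(Dusk, Night, Dusk): Species 2 can switch to Dusk (-5 → -1). Not NE.
(Dusk, Night, Night): Species 1 can switch to Night (-1 → 7). Not NE.
(Dusk, Mixed, Dusk): Species 1 can switch to Night (-6 → -4). Not NE.
(Dusk, Mixed, Night): Species 1 gets 2, best alternative -1; Species 2 gets 5, best alternative 3; Species 3 gets 8, best alternative -6. No profitable deviation — NE.
(Night, Dusk, Dusk): Species 1 can switch to Dusk (0 → 5). Not NE.
(Night, Dusk, Night): Species 1 can switch to Dusk (-9 → -2). Not NE.
(Night, Mixed, Dusk): Species 1 gets -4, best alternative -6; Species 2 gets 3, best alternative 0; Species 3 gets 6, best alternative -3. No profitable deviation — NE.
(The remaining 3 profiles each have a profitable deviation by the same check.)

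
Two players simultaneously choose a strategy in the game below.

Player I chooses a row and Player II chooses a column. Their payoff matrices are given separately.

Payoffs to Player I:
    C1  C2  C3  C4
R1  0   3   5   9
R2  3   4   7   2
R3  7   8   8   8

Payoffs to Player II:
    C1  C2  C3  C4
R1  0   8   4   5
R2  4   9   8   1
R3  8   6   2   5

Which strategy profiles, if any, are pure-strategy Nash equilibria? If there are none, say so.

For each strategy profile, look for a profitable unilateral deviation.
(R1, C1): Player I can switch to R2 (0 → 3). Not NE.
(R1, C2): Player I can switch to R2 (3 → 4). Not NE.
(R1, C3): Player I can switch to R2 (5 → 7). Not NE.
(R1, C4): Player II can switch to C2 (5 → 8). Not NE.
(R2, C1): Player I can switch to R3 (3 → 7). Not NE.
(R2, C2): Player I can switch to R3 (4 → 8). Not NE.
(R2, C3): Player I can switch to R3 (7 → 8). Not NE.
(R2, C4): Player I can switch to R1 (2 → 9). Not NE.
(R3, C1): Player I gets 7, best alternative 3; Player II gets 8, best alternative 6. No profitable deviation — NE.
(The remaining 3 profiles each have a profitable deviation by the same check.)

(R3, C1)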